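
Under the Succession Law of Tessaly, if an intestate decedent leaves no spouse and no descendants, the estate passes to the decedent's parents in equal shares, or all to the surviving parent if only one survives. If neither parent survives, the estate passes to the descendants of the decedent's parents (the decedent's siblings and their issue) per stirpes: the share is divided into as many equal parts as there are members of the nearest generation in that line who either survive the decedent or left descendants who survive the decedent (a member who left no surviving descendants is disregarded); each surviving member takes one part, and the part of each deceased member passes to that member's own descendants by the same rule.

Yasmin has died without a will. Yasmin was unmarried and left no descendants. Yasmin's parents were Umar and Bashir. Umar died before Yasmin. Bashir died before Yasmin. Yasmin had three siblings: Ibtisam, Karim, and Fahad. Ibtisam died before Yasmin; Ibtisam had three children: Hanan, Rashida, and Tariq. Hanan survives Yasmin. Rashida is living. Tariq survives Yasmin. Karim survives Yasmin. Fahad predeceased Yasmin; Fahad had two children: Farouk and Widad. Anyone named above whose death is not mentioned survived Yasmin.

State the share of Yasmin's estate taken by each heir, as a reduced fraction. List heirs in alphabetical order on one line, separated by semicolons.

Neither parent survives and there are no descendants, so the estate passes to Yasmin's siblings and their issue per stirpes.
The estate is divided into 3 equal shares of 1/3 among Ibtisam, Karim, Fahad.
Ibtisam predeceased; the 1/3 allotted to Ibtisam's branch passes to Ibtisam's issue by representation.
The 1/3 is divided into 3 equal shares of 1/9 among Hanan, Rashida, Tariq.
Hanan is living and takes 1/9.
Rashida is living and takes 1/9.
Tariq is living and takes 1/9.
Karim is living and takes 1/3.
Fahad predeceased; the 1/3 allotted to Fahad's branch passes to Fahad's issue by representation.
The 1/3 is divided into 2 equal shares of 1/6 among Farouk, Widad.
Farouk is living and takes 1/6.
Widad is living and takes 1/6.

Farouk 1/6; Hanan 1/9; Karim 1/3; Rashida 1/9; Tariq 1/9; Widad 1/6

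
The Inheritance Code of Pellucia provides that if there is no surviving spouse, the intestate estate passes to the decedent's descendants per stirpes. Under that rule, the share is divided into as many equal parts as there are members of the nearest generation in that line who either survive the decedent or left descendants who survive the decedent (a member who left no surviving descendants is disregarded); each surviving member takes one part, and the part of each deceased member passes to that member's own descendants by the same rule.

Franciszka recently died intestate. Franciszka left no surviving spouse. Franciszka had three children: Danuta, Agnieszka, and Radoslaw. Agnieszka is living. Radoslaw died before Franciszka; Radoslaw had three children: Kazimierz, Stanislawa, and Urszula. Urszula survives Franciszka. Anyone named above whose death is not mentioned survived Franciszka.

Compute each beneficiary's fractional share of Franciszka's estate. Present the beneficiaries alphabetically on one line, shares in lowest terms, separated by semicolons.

There is no surviving spouse, so the entire estate passes to Franciszka's descendants per stirpes.
The estate is divided into 3 equal shares of 1/3 among Danuta, Agnieszka, Radoslaw.
Danuta is living and takes 1/3.
Agnieszka is living and takes 1/3.
Radoslaw predeceased; the 1/3 allotted to Radoslaw's branch passes to Radoslaw's issue by representation.
The 1/3 is divided into 3 equal shares of 1/9 among Kazimierz, Stanislawa, Urszula.
Kazimierz is living and takes 1/9.
Stanislawa is living and takes 1/9.
Urszula is living and takes 1/9.

Agnieszka 1/3; Danuta 1/3; Kazimierz 1/9; Stanislawa 1/9; Urszula 1/9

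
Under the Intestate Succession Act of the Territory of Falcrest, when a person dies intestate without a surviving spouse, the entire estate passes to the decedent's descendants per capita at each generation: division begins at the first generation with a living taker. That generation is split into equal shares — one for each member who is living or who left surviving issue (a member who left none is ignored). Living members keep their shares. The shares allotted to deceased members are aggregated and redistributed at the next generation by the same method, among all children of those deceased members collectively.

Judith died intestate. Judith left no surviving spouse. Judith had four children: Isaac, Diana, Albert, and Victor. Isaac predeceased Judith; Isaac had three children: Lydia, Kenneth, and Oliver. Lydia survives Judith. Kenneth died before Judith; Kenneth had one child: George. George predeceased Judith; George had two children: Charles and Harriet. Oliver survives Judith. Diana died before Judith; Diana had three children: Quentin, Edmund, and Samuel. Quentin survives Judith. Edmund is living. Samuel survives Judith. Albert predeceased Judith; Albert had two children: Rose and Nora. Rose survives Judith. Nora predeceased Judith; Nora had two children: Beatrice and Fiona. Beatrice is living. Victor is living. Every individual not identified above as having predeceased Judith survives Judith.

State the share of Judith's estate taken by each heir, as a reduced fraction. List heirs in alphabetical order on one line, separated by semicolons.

Beatrice 1/16; Charles 1/32; Edmund 3/32; Fiona 1/16; Harriet 1/32; Lydia 3/32; Oliver 3/32; Quentin 3/32; Rose 3/32; Samuel 3/32; Victor 1/4

There is no surviving spouse, so the entire estate passes to Judith's descendants per capita at each generation.
At generation 1 (Isaac, Diana, Albert, Victor) there are 4 shares of (1)/4 = 1/4 each.
Living: Victor — each takes 1/4.
Deceased: Isaac, Diana, and Albert. Their combined 3/4 is pooled and carried to generation 2.
At generation 2 (Lydia, Kenneth, Oliver, Quentin, Edmund, Samuel, Rose, Nora) there are 8 shares of (3/4)/8 = 3/32 each.
Living: Lydia, Oliver, Quentin, Edmund, Samuel, and Rose — each takes 3/32.
Deceased: Kenneth and Nora. Their combined 3/16 is pooled and carried to generation 3.
At generation 3 (George, Beatrice, Fiona) there are 3 shares of (3/16)/3 = 1/16 each.
Living: Beatrice and Fiona — each takes 1/16.
Deceased: George. That 1/16 share is carried to generation 4.
At generation 4 (Charles, Harriet) there are 2 shares of (1/16)/2 = 1/32 each.
Living: Charles and Harriet — each takes 1/32.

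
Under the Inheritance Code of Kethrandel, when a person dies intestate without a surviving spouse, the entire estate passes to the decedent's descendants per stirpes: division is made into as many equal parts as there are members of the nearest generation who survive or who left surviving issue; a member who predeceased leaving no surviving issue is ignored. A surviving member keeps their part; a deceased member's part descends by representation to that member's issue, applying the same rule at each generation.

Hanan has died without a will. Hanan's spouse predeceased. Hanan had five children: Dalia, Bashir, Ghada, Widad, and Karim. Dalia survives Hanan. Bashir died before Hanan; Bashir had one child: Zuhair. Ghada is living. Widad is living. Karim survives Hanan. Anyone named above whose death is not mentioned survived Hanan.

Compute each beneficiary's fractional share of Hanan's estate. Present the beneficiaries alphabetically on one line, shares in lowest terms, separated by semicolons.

There is no surviving spouse, so the entire estate passes to Hanan's descendants per stirpes.
The estate is divided into 5 equal shares of 1/5 among Dalia, Bashir, Ghada, Widad, Karim.
Dalia is living and takes 1/5.
Bashir predeceased; the 1/5 allotted to Bashir's branch passes to Bashir's issue by representation.
Zuhair is the sole taker at this level and receives the full 1/5.
Ghada is living and takes 1/5.
Widad is living and takes 1/5.
Karim is living and takes 1/5.

Dalia 1/5; Ghada 1/5; Karim 1/5; Widad 1/5; Zuhair 1/5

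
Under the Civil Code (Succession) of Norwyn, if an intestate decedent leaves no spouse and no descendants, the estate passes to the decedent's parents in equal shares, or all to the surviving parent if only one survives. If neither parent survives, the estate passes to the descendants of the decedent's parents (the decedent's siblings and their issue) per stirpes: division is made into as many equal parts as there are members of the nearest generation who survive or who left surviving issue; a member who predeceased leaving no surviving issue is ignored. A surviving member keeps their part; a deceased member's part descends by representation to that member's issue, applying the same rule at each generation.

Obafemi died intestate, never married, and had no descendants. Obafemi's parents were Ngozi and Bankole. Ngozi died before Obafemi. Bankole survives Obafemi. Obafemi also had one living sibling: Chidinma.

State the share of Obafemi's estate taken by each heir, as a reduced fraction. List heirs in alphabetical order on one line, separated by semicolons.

Only one parent, Bankole, survives, so Bankole takes the entire estate. The siblings take nothing because a surviving parent has priority.

Bankole 1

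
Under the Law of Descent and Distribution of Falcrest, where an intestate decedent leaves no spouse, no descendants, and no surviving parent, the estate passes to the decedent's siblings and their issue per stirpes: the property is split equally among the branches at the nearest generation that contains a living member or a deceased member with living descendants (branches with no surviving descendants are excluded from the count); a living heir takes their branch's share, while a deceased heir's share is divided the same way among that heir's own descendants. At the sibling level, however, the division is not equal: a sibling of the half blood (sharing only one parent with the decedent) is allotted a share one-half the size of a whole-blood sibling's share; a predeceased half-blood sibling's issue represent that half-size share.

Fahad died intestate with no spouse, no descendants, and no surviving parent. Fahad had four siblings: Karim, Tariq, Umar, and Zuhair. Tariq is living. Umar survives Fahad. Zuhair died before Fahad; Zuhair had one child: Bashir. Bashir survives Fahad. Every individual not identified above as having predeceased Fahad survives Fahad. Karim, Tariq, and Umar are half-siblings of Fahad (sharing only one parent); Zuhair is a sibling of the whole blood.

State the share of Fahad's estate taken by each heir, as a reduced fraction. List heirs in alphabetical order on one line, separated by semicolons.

No spouse, descendants, or parent survives, so the estate passes to Fahad's siblings per stirpes.
Half-blood siblings count for one-half the weight of whole-blood siblings at the initial division.
Dividing 1 in proportion to weights (total weight 5/2): Karim (weight 1/2) → 1/5; Tariq (weight 1/2) → 1/5; Umar (weight 1/2) → 1/5; Zuhair (weight 1) → 2/5.
Karim is living and takes 1/5.
Tariq is living and takes 1/5.
Umar is living and takes 1/5.
Zuhair predeceased; the 2/5 allotted to Zuhair's branch passes to Zuhair's issue by representation.
Bashir is the sole taker at this level and receives the full 2/5.

Bashir 2/5; Karim 1/5; Tariq 1/5; Umar 1/5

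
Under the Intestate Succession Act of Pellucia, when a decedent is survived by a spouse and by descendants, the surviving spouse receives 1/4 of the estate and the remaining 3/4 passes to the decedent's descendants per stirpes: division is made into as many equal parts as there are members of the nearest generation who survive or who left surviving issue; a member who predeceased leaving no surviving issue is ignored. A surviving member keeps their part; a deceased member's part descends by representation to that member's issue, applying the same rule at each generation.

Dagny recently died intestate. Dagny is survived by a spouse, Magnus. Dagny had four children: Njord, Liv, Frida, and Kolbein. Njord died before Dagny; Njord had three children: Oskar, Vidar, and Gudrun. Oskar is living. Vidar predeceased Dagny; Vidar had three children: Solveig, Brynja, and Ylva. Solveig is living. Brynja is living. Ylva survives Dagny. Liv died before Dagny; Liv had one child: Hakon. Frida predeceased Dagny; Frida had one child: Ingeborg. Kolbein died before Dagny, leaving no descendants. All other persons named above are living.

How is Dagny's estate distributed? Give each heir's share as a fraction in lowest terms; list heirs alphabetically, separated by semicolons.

Brynja 1/36; Gudrun 1/12; Hakon 1/4; Ingeborg 1/4; Magnus 1/4; Oskar 1/12; Solveig 1/36; Ylva 1/36

Magnus, as surviving spouse, takes 1/4.
The remaining 3/4 passes to Dagny's descendants per stirpes.
Kolbein left no surviving issue, so that branch lapses and is disregarded.
The 3/4 is divided into 3 equal shares of 1/4 among Njord, Liv, Frida.
Njord predeceased; the 1/4 allotted to Njord's branch passes to Njord's issue by representation.
The 1/4 is divided into 3 equal shares of 1/12 among Oskar, Vidar, Gudrun.
Oskar is living and takes 1/12.
Vidar predeceased; the 1/12 allotted to Vidar's branch passes to Vidar's issue by representation.
The 1/12 is divided into 3 equal shares of 1/36 among Solveig, Brynja, Ylva.
Solveig is living and takes 1/36.
Brynja is living and takes 1/36.
Ylva is living and takes 1/36.
Gudrun is living and takes 1/12.
Liv predeceased; the 1/4 allotted to Liv's branch passes to Liv's issue by representation.
Hakon is the sole taker at this level and receives the full 1/4.
Frida predeceased; the 1/4 allotted to Frida's branch passes to Frida's issue by representation.
Ingeborg is the sole taker at this level and receives the full 1/4.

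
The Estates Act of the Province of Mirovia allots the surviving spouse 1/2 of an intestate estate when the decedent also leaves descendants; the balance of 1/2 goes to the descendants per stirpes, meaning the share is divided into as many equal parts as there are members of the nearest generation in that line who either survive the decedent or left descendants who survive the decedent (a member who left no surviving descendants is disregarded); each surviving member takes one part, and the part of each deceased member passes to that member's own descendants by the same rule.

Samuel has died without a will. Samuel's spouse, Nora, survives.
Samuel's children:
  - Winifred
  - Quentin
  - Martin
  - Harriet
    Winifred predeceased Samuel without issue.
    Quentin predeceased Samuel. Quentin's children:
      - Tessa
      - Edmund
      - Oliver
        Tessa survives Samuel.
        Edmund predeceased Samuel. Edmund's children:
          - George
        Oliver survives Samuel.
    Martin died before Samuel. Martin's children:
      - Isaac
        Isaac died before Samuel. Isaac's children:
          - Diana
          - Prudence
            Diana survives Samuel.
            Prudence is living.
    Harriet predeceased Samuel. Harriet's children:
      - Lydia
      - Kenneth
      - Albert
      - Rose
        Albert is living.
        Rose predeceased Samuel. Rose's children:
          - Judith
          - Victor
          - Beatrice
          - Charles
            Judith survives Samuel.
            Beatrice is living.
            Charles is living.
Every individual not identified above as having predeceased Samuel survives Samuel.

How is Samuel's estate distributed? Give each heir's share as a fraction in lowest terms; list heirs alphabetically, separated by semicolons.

Nora, as surviving spouse, takes 1/2.
The remaining 1/2 passes to Samuel's descendants per stirpes.
Winifred left no surviving issue, so that branch lapses and is disregarded.
The 1/2 is divided into 3 equal shares of 1/6 among Quentin, Martin, Harriet.
Quentin predeceased; the 1/6 allotted to Quentin's branch passes to Quentin's issue by representation.
The 1/6 is divided into 3 equal shares of 1/18 among Tessa, Edmund, Oliver.
Tessa is living and takes 1/18.
Edmund predeceased; the 1/18 allotted to Edmund's branch passes to Edmund's issue by representation.
George is the sole taker at this level and receives the full 1/18.
Oliver is living and takes 1/18.
Martin predeceased; the 1/6 allotted to Martin's branch passes to Martin's issue by representation.
Isaac's line is the sole branch at this level, so the full 1/6 passes to Isaac's issue by representation.
The 1/6 is divided into 2 equal shares of 1/12 among Diana, Prudence.
Diana is living and takes 1/12.
Prudence is living and takes 1/12.
Harriet predeceased; the 1/6 allotted to Harriet's branch passes to Harriet's issue by representation.
The 1/6 is divided into 4 equal shares of 1/24 among Lydia, Kenneth, Albert, Rose.
Lydia is living and takes 1/24.
Kenneth is living and takes 1/24.
Albert is living and takes 1/24.
Rose predeceased; the 1/24 allotted to Rose's branch passes to Rose's issue by representation.
The 1/24 is divided into 4 equal shares of 1/96 among Judith, Victor, Beatrice, Charles.
Judith is living and takes 1/96.
Victor is living and takes 1/96.
Beatrice is living and takes 1/96.
Charles is living and takes 1/96.

Albert 1/24; Beatrice 1/96; Charles 1/96; Diana 1/12; George 1/18; Judith 1/96; Kenneth 1/24; Lydia 1/24; Nora 1/2; Oliver 1/18; Prudence 1/12; Tessa 1/18; Victor 1/96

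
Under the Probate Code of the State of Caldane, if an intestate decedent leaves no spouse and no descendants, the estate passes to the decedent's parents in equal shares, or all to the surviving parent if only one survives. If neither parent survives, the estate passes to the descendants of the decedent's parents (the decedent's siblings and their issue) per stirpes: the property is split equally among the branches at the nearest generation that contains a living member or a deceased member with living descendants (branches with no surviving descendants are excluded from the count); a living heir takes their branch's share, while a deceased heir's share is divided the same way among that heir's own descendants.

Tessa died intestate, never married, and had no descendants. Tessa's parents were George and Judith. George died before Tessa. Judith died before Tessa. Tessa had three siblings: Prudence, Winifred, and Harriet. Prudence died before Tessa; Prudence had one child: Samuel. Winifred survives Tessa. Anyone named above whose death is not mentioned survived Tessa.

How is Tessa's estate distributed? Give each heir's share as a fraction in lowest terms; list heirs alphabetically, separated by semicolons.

Harriet 1/3; Samuel 1/3; Winifred 1/3

Neither parent survives and there are no descendants, so the estate passes to Tessa's siblings and their issue per stirpes.
The estate is divided into 3 equal shares of 1/3 among Prudence, Winifred, Harriet.
Prudence predeceased; the 1/3 allotted to Prudence's branch passes to Prudence's issue by representation.
Samuel is the sole taker at this level and receives the full 1/3.
Winifred is living and takes 1/3.
Harriet is living and takes 1/3.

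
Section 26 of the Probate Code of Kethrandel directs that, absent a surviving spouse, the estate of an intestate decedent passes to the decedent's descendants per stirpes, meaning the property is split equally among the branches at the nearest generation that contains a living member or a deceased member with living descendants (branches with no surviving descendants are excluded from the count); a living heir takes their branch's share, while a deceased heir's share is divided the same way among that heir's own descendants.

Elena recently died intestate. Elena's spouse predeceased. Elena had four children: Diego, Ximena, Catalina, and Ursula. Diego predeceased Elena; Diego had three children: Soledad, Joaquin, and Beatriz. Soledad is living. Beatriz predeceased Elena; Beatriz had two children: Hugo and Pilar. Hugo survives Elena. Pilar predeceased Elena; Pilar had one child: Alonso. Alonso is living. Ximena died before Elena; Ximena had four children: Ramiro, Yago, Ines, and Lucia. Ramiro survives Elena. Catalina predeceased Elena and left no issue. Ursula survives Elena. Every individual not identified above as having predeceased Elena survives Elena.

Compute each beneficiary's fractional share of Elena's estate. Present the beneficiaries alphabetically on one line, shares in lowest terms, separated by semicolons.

Alonso 1/18; Hugo 1/18; Ines 1/12; Joaquin 1/9; Lucia 1/12; Ramiro 1/12; Soledad 1/9; Ursula 1/3; Yago 1/12

There is no surviving spouse, so the entire estate passes to Elena's descendants per stirpes.
Catalina left no surviving issue, so that branch lapses and is disregarded.
The estate is divided into 3 equal shares of 1/3 among Diego, Ximena, Ursula.
Diego predeceased; the 1/3 allotted to Diego's branch passes to Diego's issue by representation.
The 1/3 is divided into 3 equal shares of 1/9 among Soledad, Joaquin, Beatriz.
Soledad is living and takes 1/9.
Joaquin is living and takes 1/9.
Beatriz predeceased; the 1/9 allotted to Beatriz's branch passes to Beatriz's issue by representation.
The 1/9 is divided into 2 equal shares of 1/18 among Hugo, Pilar.
Hugo is living and takes 1/18.
Pilar predeceased; the 1/18 allotted to Pilar's branch passes to Pilar's issue by representation.
Alonso is the sole taker at this level and receives the full 1/18.
Ximena predeceased; the 1/3 allotted to Ximena's branch passes to Ximena's issue by representation.
The 1/3 is divided into 4 equal shares of 1/12 among Ramiro, Yago, Ines, Lucia.
Ramiro is living and takes 1/12.
Yago is living and takes 1/12.
Ines is living and takes 1/12.
Lucia is living and takes 1/12.
Ursula is living and takes 1/3.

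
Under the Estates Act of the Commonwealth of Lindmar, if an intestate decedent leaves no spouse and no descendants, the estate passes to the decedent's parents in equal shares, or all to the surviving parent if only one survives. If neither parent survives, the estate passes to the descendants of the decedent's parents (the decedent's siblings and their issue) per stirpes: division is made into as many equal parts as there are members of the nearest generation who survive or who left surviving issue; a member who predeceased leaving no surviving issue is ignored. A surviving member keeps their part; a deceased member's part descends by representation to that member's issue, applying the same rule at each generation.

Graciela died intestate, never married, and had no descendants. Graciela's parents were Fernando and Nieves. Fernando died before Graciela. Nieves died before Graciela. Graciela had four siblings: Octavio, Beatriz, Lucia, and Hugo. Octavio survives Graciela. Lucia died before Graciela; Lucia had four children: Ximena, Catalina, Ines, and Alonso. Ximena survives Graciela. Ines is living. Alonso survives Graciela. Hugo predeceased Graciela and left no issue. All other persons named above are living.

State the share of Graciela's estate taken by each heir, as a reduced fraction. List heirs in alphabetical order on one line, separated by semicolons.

Alonso 1/12; Beatriz 1/3; Catalina 1/12; Ines 1/12; Octavio 1/3; Ximena 1/12

Neither parent survives and there are no descendants, so the estate passes to Graciela's siblings and their issue per stirpes.
Hugo left no surviving issue, so that branch lapses and is disregarded.
The estate is divided into 3 equal shares of 1/3 among Octavio, Beatriz, Lucia.
Octavio is living and takes 1/3.
Beatriz is living and takes 1/3.
Lucia predeceased; the 1/3 allotted to Lucia's branch passes to Lucia's issue by representation.
The 1/3 is divided into 4 equal shares of 1/12 among Ximena, Catalina, Ines, Alonso.
Ximena is living and takes 1/12.
Catalina is living and takes 1/12.
Ines is living and takes 1/12.
Alonso is living and takes 1/12.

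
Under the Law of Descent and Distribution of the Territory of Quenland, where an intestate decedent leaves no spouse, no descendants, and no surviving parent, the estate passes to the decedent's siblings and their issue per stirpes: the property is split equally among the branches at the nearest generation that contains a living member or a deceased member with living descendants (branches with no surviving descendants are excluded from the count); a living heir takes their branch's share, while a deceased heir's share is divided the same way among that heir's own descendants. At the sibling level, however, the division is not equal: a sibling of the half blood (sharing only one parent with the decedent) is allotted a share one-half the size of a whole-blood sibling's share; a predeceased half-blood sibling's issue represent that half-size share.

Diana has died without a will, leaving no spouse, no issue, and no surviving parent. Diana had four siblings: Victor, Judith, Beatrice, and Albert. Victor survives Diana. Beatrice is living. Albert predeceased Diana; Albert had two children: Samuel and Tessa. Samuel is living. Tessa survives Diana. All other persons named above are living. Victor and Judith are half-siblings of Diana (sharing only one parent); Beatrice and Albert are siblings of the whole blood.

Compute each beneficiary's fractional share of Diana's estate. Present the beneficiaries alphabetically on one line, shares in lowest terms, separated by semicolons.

No spouse, descendants, or parent survives, so the estate passes to Diana's siblings per stirpes.
Half-blood siblings count for one-half the weight of whole-blood siblings at the initial division.
Dividing 1 in proportion to weights (total weight 3): Victor (weight 1/2) → 1/6; Judith (weight 1/2) → 1/6; Beatrice (weight 1) → 1/3; Albert (weight 1) → 1/3.
Victor is living and takes 1/6.
Judith is living and takes 1/6.
Beatrice is living and takes 1/3.
Albert predeceased; the 1/3 allotted to Albert's branch passes to Albert's issue by representation.
The 1/3 is divided into 2 equal shares of 1/6 among Samuel, Tessa.
Samuel is living and takes 1/6.
Tessa is living and takes 1/6.

Beatrice 1/3; Judith 1/6; Samuel 1/6; Tessa 1/6; Victor 1/6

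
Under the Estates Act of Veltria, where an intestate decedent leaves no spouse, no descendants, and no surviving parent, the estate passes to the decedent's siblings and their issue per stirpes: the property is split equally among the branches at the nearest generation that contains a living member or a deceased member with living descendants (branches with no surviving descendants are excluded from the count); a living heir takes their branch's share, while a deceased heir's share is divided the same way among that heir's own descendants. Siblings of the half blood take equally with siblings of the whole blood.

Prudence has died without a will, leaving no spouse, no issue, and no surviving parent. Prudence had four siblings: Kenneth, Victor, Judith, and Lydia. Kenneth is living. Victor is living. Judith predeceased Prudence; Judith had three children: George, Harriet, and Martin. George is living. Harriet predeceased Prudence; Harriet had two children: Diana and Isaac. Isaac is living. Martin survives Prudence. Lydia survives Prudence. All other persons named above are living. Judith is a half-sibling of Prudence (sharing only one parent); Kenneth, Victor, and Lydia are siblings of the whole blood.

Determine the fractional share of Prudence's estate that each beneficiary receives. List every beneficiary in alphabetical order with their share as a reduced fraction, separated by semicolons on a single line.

Diana 1/24; George 1/12; Isaac 1/24; Kenneth 1/4; Lydia 1/4; Martin 1/12; Victor 1/4

No spouse, descendants, or parent survives, so the estate passes to Prudence's siblings per stirpes.
Half-blood and whole-blood siblings take equally under the stated rule.
The estate is divided into 4 equal shares of 1/4 among Kenneth, Victor, Judith, Lydia.
Kenneth is living and takes 1/4.
Victor is living and takes 1/4.
Judith predeceased; the 1/4 allotted to Judith's branch passes to Judith's issue by representation.
The 1/4 is divided into 3 equal shares of 1/12 among George, Harriet, Martin.
George is living and takes 1/12.
Harriet predeceased; the 1/12 allotted to Harriet's branch passes to Harriet's issue by representation.
The 1/12 is divided into 2 equal shares of 1/24 among Diana, Isaac.
Diana is living and takes 1/24.
Isaac is living and takes 1/24.
Martin is living and takes 1/12.
Lydia is living and takes 1/4.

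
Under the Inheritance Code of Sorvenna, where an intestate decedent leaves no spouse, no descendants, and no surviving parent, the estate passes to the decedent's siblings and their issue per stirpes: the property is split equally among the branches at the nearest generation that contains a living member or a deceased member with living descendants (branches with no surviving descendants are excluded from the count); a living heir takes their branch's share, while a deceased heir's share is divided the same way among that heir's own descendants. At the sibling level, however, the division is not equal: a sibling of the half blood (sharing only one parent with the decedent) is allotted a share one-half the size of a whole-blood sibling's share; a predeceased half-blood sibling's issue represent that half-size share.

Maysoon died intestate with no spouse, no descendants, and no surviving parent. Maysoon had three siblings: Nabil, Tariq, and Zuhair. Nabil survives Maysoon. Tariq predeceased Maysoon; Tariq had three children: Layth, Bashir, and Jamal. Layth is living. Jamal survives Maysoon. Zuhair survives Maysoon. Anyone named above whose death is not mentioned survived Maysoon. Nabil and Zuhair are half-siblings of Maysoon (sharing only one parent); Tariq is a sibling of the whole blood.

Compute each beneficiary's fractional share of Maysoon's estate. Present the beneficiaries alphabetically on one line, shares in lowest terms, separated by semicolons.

Bashir 1/6; Jamal 1/6; Layth 1/6; Nabil 1/4; Zuhair 1/4

No spouse, descendants, or parent survives, so the estate passes to Maysoon's siblings per stirpes.
Half-blood siblings count for one-half the weight of whole-blood siblings at the initial division.
Dividing 1 in proportion to weights (total weight 2): Nabil (weight 1/2) → 1/4; Tariq (weight 1) → 1/2; Zuhair (weight 1/2) → 1/4.
Nabil is living and takes 1/4.
Tariq predeceased; the 1/2 allotted to Tariq's branch passes to Tariq's issue by representation.
The 1/2 is divided into 3 equal shares of 1/6 among Layth, Bashir, Jamal.
Layth is living and takes 1/6.
Bashir is living and takes 1/6.
Jamal is living and takes 1/6.
Zuhair is living and takes 1/4.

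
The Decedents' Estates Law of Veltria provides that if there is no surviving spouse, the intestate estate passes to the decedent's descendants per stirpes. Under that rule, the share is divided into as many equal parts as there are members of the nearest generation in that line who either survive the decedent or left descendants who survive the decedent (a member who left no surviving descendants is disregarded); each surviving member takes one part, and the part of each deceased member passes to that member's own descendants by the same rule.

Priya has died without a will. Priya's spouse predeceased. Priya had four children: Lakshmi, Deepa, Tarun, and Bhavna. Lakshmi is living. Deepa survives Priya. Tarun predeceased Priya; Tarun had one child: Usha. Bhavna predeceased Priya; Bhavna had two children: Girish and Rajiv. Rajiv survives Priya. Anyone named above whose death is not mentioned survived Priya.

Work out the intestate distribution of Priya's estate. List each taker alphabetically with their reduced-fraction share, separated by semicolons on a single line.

Deepa 1/4; Girish 1/8; Lakshmi 1/4; Rajiv 1/8; Usha 1/4

There is no surviving spouse, so the entire estate passes to Priya's descendants per stirpes.
The estate is divided into 4 equal shares of 1/4 among Lakshmi, Deepa, Tarun, Bhavna.
Lakshmi is living and takes 1/4.
Deepa is living and takes 1/4.
Tarun predeceased; the 1/4 allotted to Tarun's branch passes to Tarun's issue by representation.
Usha is the sole taker at this level and receives the full 1/4.
Bhavna predeceased; the 1/4 allotted to Bhavna's branch passes to Bhavna's issue by representation.
The 1/4 is divided into 2 equal shares of 1/8 among Girish, Rajiv.
Girish is living and takes 1/8.
Rajiv is living and takes 1/8.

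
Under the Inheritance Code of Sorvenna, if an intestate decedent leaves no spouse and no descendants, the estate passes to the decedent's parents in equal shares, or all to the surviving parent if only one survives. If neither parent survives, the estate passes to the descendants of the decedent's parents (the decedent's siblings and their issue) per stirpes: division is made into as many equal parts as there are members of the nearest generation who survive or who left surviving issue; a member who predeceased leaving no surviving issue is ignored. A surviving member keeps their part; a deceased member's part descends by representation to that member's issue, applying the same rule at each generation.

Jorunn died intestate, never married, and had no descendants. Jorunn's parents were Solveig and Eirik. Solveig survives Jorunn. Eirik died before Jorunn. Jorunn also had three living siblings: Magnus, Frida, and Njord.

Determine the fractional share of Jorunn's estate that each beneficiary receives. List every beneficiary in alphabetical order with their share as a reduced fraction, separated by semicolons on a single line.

Solveig 1

Only one parent, Solveig, survives, so Solveig takes the entire estate. The siblings take nothing because a surviving parent has priority.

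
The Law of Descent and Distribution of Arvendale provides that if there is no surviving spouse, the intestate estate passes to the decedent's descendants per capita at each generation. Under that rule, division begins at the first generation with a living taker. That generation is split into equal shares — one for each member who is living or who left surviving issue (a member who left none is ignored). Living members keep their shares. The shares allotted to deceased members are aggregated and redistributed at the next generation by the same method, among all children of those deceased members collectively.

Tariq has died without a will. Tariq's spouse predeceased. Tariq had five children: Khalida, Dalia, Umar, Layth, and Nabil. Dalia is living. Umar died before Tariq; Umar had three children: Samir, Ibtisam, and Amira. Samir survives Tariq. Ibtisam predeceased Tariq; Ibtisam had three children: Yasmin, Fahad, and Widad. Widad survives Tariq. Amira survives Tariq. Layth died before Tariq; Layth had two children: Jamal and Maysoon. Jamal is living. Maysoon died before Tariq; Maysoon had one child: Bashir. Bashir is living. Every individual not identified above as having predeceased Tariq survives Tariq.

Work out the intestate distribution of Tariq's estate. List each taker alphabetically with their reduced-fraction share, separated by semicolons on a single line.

There is no surviving spouse, so the entire estate passes to Tariq's descendants per capita at each generation.
At generation 1 (Khalida, Dalia, Umar, Layth, Nabil) there are 5 shares of (1)/5 = 1/5 each.
Living: Khalida, Dalia, and Nabil — each takes 1/5.
Deceased: Umar and Layth. Their combined 2/5 is pooled and carried to generation 2.
At generation 2 (Samir, Ibtisam, Amira, Jamal, Maysoon) there are 5 shares of (2/5)/5 = 2/25 each.
Living: Samir, Amira, and Jamal — each takes 2/25.
Deceased: Ibtisam and Maysoon. Their combined 4/25 is pooled and carried to generation 3.
At generation 3 (Yasmin, Fahad, Widad, Bashir) there are 4 shares of (4/25)/4 = 1/25 each.
Living: Yasmin, Fahad, Widad, and Bashir — each takes 1/25.

Amira 2/25; Bashir 1/25; Dalia 1/5; Fahad 1/25; Jamal 2/25; Khalida 1/5; Nabil 1/5; Samir 2/25; Widad 1/25; Yasmin 1/25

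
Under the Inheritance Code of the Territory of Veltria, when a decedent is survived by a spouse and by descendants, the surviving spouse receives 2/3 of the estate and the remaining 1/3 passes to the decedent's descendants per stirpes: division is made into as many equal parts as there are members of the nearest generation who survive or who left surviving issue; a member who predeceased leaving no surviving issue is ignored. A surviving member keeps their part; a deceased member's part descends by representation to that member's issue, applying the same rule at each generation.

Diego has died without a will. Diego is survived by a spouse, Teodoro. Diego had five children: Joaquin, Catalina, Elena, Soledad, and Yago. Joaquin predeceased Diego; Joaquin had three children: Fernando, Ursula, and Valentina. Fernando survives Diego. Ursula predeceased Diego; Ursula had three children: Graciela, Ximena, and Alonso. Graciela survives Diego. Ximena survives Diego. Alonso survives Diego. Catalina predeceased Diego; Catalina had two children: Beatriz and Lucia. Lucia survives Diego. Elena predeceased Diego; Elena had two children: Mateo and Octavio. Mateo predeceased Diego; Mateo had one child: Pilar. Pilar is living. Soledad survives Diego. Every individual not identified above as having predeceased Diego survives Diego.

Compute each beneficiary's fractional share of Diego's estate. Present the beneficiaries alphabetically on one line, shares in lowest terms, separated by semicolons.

Alonso 1/135; Beatriz 1/30; Fernando 1/45; Graciela 1/135; Lucia 1/30; Octavio 1/30; Pilar 1/30; Soledad 1/15; Teodoro 2/3; Valentina 1/45; Ximena 1/135; Yago 1/15

Teodoro, as surviving spouse, takes 2/3.
The remaining 1/3 passes to Diego's descendants per stirpes.
The 1/3 is divided into 5 equal shares of 1/15 among Joaquin, Catalina, Elena, Soledad, Yago.
Joaquin predeceased; the 1/15 allotted to Joaquin's branch passes to Joaquin's issue by representation.
The 1/15 is divided into 3 equal shares of 1/45 among Fernando, Ursula, Valentina.
Fernando is living and takes 1/45.
Ursula predeceased; the 1/45 allotted to Ursula's branch passes to Ursula's issue by representation.
The 1/45 is divided into 3 equal shares of 1/135 among Graciela, Ximena, Alonso.
Graciela is living and takes 1/135.
Ximena is living and takes 1/135.
Alonso is living and takes 1/135.
Valentina is living and takes 1/45.
Catalina predeceased; the 1/15 allotted to Catalina's branch passes to Catalina's issue by representation.
The 1/15 is divided into 2 equal shares of 1/30 among Beatriz, Lucia.
Beatriz is living and takes 1/30.
Lucia is living and takes 1/30.
Elena predeceased; the 1/15 allotted to Elena's branch passes to Elena's issue by representation.
The 1/15 is divided into 2 equal shares of 1/30 among Mateo, Octavio.
Mateo predeceased; the 1/30 allotted to Mateo's branch passes to Mateo's issue by representation.
Pilar is the sole taker at this level and receives the full 1/30.
Octavio is living and takes 1/30.
Soledad is living and takes 1/15.
Yago is living and takes 1/15.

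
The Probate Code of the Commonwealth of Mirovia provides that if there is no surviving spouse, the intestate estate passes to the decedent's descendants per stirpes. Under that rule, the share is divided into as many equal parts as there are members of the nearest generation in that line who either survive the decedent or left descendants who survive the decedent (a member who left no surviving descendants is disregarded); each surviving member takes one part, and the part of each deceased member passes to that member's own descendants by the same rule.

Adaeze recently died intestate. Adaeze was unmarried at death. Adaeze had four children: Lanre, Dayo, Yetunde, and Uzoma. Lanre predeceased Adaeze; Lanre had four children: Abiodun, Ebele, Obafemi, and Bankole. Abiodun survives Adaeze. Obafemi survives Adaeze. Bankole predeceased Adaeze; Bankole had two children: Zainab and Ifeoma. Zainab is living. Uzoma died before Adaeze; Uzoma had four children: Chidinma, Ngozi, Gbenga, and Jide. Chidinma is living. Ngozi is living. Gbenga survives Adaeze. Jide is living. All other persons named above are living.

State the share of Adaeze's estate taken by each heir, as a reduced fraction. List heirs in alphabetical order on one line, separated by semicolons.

Abiodun 1/16; Chidinma 1/16; Dayo 1/4; Ebele 1/16; Gbenga 1/16; Ifeoma 1/32; Jide 1/16; Ngozi 1/16; Obafemi 1/16; Yetunde 1/4; Zainab 1/32

There is no surviving spouse, so the entire estate passes to Adaeze's descendants per stirpes.
The estate is divided into 4 equal shares of 1/4 among Lanre, Dayo, Yetunde, Uzoma.
Lanre predeceased; the 1/4 allotted to Lanre's branch passes to Lanre's issue by representation.
The 1/4 is divided into 4 equal shares of 1/16 among Abiodun, Ebele, Obafemi, Bankole.
Abiodun is living and takes 1/16.
Ebele is living and takes 1/16.
Obafemi is living and takes 1/16.
Bankole predeceased; the 1/16 allotted to Bankole's branch passes to Bankole's issue by representation.
The 1/16 is divided into 2 equal shares of 1/32 among Zainab, Ifeoma.
Zainab is living and takes 1/32.
Ifeoma is living and takes 1/32.
Dayo is living and takes 1/4.
Yetunde is living and takes 1/4.
Uzoma predeceased; the 1/4 allotted to Uzoma's branch passes to Uzoma's issue by representation.
The 1/4 is divided into 4 equal shares of 1/16 among Chidinma, Ngozi, Gbenga, Jide.
Chidinma is living and takes 1/16.
Ngozi is living and takes 1/16.
Gbenga is living and takes 1/16.
Jide is living and takes 1/16.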